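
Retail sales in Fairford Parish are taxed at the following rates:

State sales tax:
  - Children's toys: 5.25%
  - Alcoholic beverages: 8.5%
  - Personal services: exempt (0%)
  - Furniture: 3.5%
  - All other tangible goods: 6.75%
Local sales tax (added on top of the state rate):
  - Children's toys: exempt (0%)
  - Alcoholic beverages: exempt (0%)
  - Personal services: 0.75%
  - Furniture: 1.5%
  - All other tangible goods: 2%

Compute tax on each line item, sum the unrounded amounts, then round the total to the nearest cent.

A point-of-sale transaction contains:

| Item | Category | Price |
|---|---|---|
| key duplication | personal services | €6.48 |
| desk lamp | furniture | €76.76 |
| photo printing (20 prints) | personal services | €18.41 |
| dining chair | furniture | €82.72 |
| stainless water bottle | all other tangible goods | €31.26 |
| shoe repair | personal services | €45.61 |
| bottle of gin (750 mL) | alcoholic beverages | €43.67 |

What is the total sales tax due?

€14.95

Key duplication €6.48: personal services → 0% + 0.75% local = 0.75% → €0.0486
Desk lamp €76.76: furniture → 3.5% + 1.5% local = 5% → €3.838
Photo printing (20 prints) €18.41: personal services → 0% + 0.75% local = 0.75% → €0.138075
Dining chair €82.72: furniture → 3.5% + 1.5% local = 5% → €4.136
Stainless water bottle €31.26: all other tangible goods → 6.75% + 2% local = 8.75% → €2.73525
Shoe repair €45.61: personal services → 0% + 0.75% local = 0.75% → €0.342075
Bottle of gin (750 mL) €43.67: alcoholic beverages → 8.5% + 0% local = 8.5% → €3.71195
Unrounded tax sum = €14.94995 → €14.95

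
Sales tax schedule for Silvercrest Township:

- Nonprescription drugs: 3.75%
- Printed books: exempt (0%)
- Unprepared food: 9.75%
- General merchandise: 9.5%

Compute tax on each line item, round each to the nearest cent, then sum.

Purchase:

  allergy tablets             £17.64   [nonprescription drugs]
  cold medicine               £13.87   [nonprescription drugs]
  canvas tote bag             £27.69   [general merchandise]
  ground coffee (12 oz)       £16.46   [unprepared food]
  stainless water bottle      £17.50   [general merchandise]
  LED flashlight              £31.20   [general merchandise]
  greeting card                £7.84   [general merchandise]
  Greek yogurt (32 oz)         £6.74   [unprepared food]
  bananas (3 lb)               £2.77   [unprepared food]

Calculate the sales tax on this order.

£11.70

Allergy tablets £17.64: nonprescription drugs → 3.75% → £0.66
Cold medicine £13.87: nonprescription drugs → 3.75% → £0.52
Canvas tote bag £27.69: general merchandise → 9.5% → £2.63
Ground coffee (12 oz) £16.46: unprepared food → 9.75% → £1.60
Stainless water bottle £17.50: general merchandise → 9.5% → £1.66
LED flashlight £31.20: general merchandise → 9.5% → £2.96
Greeting card £7.84: general merchandise → 9.5% → £0.74
Greek yogurt (32 oz) £6.74: unprepared food → 9.75% → £0.66
Bananas (3 lb) £2.77: unprepared food → 9.75% → £0.27
Total tax = £0.66 + £0.52 + £2.63 + £1.60 + £1.66 + £2.96 + £0.74 + £0.66 + £0.27 = £11.70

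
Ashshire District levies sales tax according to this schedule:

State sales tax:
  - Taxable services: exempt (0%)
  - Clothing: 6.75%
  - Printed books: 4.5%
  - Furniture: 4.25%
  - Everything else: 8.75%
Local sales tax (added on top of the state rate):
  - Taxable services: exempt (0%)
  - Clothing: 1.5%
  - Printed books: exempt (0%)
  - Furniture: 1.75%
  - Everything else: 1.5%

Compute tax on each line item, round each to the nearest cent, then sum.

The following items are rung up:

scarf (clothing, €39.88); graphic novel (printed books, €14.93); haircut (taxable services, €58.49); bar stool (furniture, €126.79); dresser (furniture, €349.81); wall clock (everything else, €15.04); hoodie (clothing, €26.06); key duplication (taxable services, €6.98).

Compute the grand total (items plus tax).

€674.23

Scarf €39.88: clothing → 6.75% + 1.5% local = 8.25% → €3.29
Graphic novel €14.93: printed books → 4.5% + 0% local = 4.5% → €0.67
Haircut €58.49: taxable services → 0% + 0% local = 0% → €0.00
Bar stool €126.79: furniture → 4.25% + 1.75% local = 6% → €7.61
Dresser €349.81: furniture → 4.25% + 1.75% local = 6% → €20.99
Wall clock €15.04: everything else → 8.75% + 1.5% local = 10.25% → €1.54
Hoodie €26.06: clothing → 6.75% + 1.5% local = 8.25% → €2.15
Key duplication €6.98: taxable services → 0% + 0% local = 0% → €0.00
Subtotal = €637.98; tax = €36.25; total due = €674.23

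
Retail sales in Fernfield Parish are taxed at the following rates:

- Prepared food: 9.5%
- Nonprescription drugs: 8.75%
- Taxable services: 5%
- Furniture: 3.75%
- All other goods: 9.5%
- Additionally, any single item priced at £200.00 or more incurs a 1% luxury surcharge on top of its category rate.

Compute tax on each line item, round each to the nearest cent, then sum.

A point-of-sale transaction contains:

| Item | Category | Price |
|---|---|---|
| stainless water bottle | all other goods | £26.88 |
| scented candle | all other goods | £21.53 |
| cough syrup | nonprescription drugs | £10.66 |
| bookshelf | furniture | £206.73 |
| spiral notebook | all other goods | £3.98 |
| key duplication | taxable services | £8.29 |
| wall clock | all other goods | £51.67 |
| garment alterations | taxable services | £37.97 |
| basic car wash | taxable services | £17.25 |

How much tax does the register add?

£23.81

Stainless water bottle £26.88: all other goods → 9.5% → £2.55
Scented candle £21.53: all other goods → 9.5% → £2.05
Cough syrup £10.66: nonprescription drugs → 8.75% → £0.93
Bookshelf £206.73: furniture → 3.75% + 1% surcharge = 4.75% → £9.82
Spiral notebook £3.98: all other goods → 9.5% → £0.38
Key duplication £8.29: taxable services → 5% → £0.41
Wall clock £51.67: all other goods → 9.5% → £4.91
Garment alterations £37.97: taxable services → 5% → £1.90
Basic car wash £17.25: taxable services → 5% → £0.86
Total tax = £2.55 + £2.05 + £0.93 + £9.82 + £0.38 + £0.41 + £4.91 + £1.90 + £0.86 = £23.81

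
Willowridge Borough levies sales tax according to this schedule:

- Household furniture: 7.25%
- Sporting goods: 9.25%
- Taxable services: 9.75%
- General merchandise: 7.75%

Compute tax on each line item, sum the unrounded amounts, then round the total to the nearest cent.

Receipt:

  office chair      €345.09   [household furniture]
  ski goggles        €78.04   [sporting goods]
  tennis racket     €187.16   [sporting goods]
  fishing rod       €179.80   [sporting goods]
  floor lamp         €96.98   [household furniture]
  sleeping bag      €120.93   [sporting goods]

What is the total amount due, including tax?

Office chair €345.09: household furniture → 7.25% → €25.019025
Ski goggles €78.04: sporting goods → 9.25% → €7.2187
Tennis racket €187.16: sporting goods → 9.25% → €17.3123
Fishing rod €179.80: sporting goods → 9.25% → €16.6315
Floor lamp €96.98: household furniture → 7.25% → €7.03105
Sleeping bag €120.93: sporting goods → 9.25% → €11.186025
Subtotal = €1008.00; unrounded tax = €84.3986 → €84.40; total due = €1092.40

€1092.40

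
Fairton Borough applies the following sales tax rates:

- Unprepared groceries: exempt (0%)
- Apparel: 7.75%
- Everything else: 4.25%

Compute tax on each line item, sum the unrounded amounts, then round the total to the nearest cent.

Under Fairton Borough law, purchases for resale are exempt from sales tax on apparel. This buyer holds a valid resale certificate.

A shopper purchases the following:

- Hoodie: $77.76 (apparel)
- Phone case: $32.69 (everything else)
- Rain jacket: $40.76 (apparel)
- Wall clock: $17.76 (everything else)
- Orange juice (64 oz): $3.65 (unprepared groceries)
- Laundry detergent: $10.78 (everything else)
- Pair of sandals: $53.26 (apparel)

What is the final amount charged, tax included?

$239.26

Hoodie $77.76: apparel, buyer-exempt → 0% → $0.00
Phone case $32.69: everything else → 4.25% → $1.389325
Rain jacket $40.76: apparel, buyer-exempt → 0% → $0.00
Wall clock $17.76: everything else → 4.25% → $0.7548
Orange juice (64 oz) $3.65: unprepared groceries → 0% → $0.00
Laundry detergent $10.78: everything else → 4.25% → $0.45815
Pair of sandals $53.26: apparel, buyer-exempt → 0% → $0.00
Subtotal = $236.66; unrounded tax = $2.602275 → $2.60; total due = $239.26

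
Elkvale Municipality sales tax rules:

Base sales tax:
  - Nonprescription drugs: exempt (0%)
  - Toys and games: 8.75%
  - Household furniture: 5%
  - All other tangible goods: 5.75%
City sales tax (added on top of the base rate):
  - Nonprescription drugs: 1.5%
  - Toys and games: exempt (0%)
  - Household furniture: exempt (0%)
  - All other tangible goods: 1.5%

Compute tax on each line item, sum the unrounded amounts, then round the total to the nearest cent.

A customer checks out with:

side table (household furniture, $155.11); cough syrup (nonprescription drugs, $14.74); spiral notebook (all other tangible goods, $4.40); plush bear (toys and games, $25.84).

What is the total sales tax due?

Side table $155.11: household furniture → 5% + 0% city = 5% → $7.7555
Cough syrup $14.74: nonprescription drugs → 0% + 1.5% city = 1.5% → $0.2211
Spiral notebook $4.40: all other tangible goods → 5.75% + 1.5% city = 7.25% → $0.319
Plush bear $25.84: toys and games → 8.75% + 0% city = 8.75% → $2.261
Unrounded tax sum = $10.5566 → $10.56

$10.56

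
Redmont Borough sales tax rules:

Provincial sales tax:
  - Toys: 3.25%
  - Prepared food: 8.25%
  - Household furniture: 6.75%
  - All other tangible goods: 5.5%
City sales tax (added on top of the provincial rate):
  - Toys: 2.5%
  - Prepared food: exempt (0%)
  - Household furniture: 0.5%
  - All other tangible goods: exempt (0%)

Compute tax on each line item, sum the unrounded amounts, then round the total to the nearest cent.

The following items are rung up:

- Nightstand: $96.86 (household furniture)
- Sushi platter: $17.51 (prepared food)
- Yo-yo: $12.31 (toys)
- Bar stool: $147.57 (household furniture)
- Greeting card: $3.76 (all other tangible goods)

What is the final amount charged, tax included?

$298.09

Nightstand $96.86: household furniture → 6.75% + 0.5% city = 7.25% → $7.02235
Sushi platter $17.51: prepared food → 8.25% + 0% city = 8.25% → $1.444575
Yo-yo $12.31: toys → 3.25% + 2.5% city = 5.75% → $0.707825
Bar stool $147.57: household furniture → 6.75% + 0.5% city = 7.25% → $10.698825
Greeting card $3.76: all other tangible goods → 5.5% + 0% city = 5.5% → $0.2068
Subtotal = $278.01; unrounded tax = $20.080375 → $20.08; total due = $298.09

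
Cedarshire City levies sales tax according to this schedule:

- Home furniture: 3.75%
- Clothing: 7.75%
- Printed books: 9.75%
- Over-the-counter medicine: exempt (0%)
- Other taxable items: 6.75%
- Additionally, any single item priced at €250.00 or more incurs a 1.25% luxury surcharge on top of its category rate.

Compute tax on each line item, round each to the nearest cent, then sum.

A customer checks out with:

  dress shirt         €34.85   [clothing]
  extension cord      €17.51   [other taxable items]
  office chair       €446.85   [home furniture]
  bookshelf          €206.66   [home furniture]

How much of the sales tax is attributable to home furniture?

Office chair €446.85: home furniture → 3.75% + 1.25% surcharge = 5% → €22.34
Bookshelf €206.66: home furniture → 3.75% → €7.75
Tax on home furniture = €22.34 + €7.75 = €30.09

€30.09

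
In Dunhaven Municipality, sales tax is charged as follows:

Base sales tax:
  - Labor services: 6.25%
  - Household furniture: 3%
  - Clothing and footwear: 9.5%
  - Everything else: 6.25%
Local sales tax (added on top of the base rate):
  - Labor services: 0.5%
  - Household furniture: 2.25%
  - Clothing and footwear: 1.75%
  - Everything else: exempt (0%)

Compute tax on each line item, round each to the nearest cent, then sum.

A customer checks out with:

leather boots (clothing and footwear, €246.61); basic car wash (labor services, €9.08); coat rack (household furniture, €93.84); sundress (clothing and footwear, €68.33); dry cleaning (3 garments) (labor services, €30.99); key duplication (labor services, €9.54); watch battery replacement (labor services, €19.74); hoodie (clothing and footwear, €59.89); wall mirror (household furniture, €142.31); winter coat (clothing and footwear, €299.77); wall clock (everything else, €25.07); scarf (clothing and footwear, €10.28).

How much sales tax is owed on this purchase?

Leather boots €246.61: clothing and footwear → 9.5% + 1.75% local = 11.25% → €27.74
Basic car wash €9.08: labor services → 6.25% + 0.5% local = 6.75% → €0.61
Coat rack €93.84: household furniture → 3% + 2.25% local = 5.25% → €4.93
Sundress €68.33: clothing and footwear → 9.5% + 1.75% local = 11.25% → €7.69
Dry cleaning (3 garments) €30.99: labor services → 6.25% + 0.5% local = 6.75% → €2.09
Key duplication €9.54: labor services → 6.25% + 0.5% local = 6.75% → €0.64
Watch battery replacement €19.74: labor services → 6.25% + 0.5% local = 6.75% → €1.33
Hoodie €59.89: clothing and footwear → 9.5% + 1.75% local = 11.25% → €6.74
Wall mirror €142.31: household furniture → 3% + 2.25% local = 5.25% → €7.47
Winter coat €299.77: clothing and footwear → 9.5% + 1.75% local = 11.25% → €33.72
Wall clock €25.07: everything else → 6.25% + 0% local = 6.25% → €1.57
Scarf €10.28: clothing and footwear → 9.5% + 1.75% local = 11.25% → €1.16
Total tax = €27.74 + €0.61 + €4.93 + €7.69 + €2.09 + €0.64 + €1.33 + €6.74 + €7.47 + €33.72 + €1.57 + €1.16 = €95.69

€95.69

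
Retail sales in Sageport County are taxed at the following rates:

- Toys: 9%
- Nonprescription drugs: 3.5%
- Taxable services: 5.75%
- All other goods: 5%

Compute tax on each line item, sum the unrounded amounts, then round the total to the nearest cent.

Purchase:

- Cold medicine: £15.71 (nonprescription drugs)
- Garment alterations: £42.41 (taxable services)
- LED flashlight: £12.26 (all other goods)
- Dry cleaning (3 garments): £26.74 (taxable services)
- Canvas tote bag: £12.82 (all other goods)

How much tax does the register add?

Cold medicine £15.71: nonprescription drugs → 3.5% → £0.54985
Garment alterations £42.41: taxable services → 5.75% → £2.438575
LED flashlight £12.26: all other goods → 5% → £0.613
Dry cleaning (3 garments) £26.74: taxable services → 5.75% → £1.53755
Canvas tote bag £12.82: all other goods → 5% → £0.641
Unrounded tax sum = £5.779975 → £5.78

£5.78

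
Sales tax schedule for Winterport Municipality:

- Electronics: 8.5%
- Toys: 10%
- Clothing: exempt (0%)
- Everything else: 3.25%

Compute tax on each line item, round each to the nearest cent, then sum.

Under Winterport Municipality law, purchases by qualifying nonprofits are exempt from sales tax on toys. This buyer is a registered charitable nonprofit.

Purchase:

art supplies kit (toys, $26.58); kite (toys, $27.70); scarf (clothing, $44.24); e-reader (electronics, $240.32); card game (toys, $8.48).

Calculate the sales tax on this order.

Art supplies kit $26.58: toys, buyer-exempt → 0% → $0.00
Kite $27.70: toys, buyer-exempt → 0% → $0.00
Scarf $44.24: clothing → 0% → $0.00
E-reader $240.32: electronics → 8.5% → $20.43
Card game $8.48: toys, buyer-exempt → 0% → $0.00
Total tax = $20.43

$20.43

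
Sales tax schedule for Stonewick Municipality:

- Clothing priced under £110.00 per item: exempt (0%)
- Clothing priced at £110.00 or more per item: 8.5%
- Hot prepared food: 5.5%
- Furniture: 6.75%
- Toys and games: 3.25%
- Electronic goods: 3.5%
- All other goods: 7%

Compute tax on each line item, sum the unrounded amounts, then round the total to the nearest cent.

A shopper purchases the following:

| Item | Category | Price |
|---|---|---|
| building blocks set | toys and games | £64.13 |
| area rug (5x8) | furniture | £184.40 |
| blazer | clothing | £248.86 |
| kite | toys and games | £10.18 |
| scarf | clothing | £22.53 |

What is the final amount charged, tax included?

£566.12

Building blocks set £64.13: toys and games → 3.25% → £2.084225
Area rug (5x8) £184.40: furniture → 6.75% → £12.447
Blazer £248.86: clothing, £110.00 or more → 8.5% → £21.1531
Kite £10.18: toys and games → 3.25% → £0.33085
Scarf £22.53: clothing, under £110.00 → 0% → £0.00
Subtotal = £530.10; unrounded tax = £36.015175 → £36.02; total due = £566.12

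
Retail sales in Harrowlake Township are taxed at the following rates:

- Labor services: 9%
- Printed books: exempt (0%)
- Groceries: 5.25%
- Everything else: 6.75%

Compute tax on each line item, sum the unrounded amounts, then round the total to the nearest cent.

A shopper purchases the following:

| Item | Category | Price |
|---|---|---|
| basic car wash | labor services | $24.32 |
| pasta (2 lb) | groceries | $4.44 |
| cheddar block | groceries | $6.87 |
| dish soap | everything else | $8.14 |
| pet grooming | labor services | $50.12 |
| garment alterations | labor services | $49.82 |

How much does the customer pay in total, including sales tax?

$156.04

Basic car wash $24.32: labor services → 9% → $2.1888
Pasta (2 lb) $4.44: groceries → 5.25% → $0.2331
Cheddar block $6.87: groceries → 5.25% → $0.360675
Dish soap $8.14: everything else → 6.75% → $0.54945
Pet grooming $50.12: labor services → 9% → $4.5108
Garment alterations $49.82: labor services → 9% → $4.4838
Subtotal = $143.71; unrounded tax = $12.326625 → $12.33; total due = $156.04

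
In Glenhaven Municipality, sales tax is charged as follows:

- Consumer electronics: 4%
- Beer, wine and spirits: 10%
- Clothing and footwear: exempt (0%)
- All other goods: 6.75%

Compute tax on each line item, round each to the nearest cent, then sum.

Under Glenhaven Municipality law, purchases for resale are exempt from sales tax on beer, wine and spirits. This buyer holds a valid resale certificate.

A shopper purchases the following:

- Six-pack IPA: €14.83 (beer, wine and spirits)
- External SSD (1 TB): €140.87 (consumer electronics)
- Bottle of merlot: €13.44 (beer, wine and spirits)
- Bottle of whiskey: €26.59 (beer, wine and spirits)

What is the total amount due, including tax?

Six-pack IPA €14.83: beer, wine and spirits, buyer-exempt → 0% → €0.00
External SSD (1 TB) €140.87: consumer electronics → 4% → €5.63
Bottle of merlot €13.44: beer, wine and spirits, buyer-exempt → 0% → €0.00
Bottle of whiskey €26.59: beer, wine and spirits, buyer-exempt → 0% → €0.00
Subtotal = €195.73; tax = €5.63; total due = €201.36

€201.36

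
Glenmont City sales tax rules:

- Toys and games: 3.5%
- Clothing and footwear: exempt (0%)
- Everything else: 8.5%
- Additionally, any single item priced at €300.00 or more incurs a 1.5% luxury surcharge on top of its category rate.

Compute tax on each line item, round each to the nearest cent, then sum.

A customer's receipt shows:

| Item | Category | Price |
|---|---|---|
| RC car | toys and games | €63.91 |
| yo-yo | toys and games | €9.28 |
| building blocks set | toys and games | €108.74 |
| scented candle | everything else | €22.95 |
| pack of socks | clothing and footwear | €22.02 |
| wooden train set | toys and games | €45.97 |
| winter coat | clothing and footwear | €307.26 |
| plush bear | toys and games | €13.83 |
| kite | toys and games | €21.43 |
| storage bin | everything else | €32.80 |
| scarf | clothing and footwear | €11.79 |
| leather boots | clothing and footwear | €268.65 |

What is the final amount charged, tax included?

RC car €63.91: toys and games → 3.5% → €2.24
Yo-yo €9.28: toys and games → 3.5% → €0.32
Building blocks set €108.74: toys and games → 3.5% → €3.81
Scented candle €22.95: everything else → 8.5% → €1.95
Pack of socks €22.02: clothing and footwear → 0% → €0.00
Wooden train set €45.97: toys and games → 3.5% → €1.61
Winter coat €307.26: clothing and footwear → 0% + 1.5% surcharge = 1.5% → €4.61
Plush bear €13.83: toys and games → 3.5% → €0.48
Kite €21.43: toys and games → 3.5% → €0.75
Storage bin €32.80: everything else → 8.5% → €2.79
Scarf €11.79: clothing and footwear → 0% → €0.00
Leather boots €268.65: clothing and footwear → 0% → €0.00
Subtotal = €928.63; tax = €18.56; total due = €947.19

€947.19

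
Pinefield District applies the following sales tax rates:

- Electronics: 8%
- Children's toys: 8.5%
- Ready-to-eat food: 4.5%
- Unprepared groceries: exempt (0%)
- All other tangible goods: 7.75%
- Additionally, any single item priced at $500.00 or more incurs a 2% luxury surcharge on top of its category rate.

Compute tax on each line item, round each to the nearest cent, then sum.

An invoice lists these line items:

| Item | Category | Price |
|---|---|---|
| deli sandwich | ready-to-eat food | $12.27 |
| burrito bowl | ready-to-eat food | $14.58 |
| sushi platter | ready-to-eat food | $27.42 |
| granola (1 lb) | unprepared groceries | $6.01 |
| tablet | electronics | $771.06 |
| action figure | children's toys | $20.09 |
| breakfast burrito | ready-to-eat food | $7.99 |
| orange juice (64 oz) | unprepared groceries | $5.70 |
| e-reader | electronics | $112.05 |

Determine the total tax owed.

Deli sandwich $12.27: ready-to-eat food → 4.5% → $0.55
Burrito bowl $14.58: ready-to-eat food → 4.5% → $0.66
Sushi platter $27.42: ready-to-eat food → 4.5% → $1.23
Granola (1 lb) $6.01: unprepared groceries → 0% → $0.00
Tablet $771.06: electronics → 8% + 2% surcharge = 10% → $77.11
Action figure $20.09: children's toys → 8.5% → $1.71
Breakfast burrito $7.99: ready-to-eat food → 4.5% → $0.36
Orange juice (64 oz) $5.70: unprepared groceries → 0% → $0.00
E-reader $112.05: electronics → 8% → $8.96
Total tax = $0.55 + $0.66 + $1.23 + $77.11 + $1.71 + $0.36 + $8.96 = $90.58

$90.58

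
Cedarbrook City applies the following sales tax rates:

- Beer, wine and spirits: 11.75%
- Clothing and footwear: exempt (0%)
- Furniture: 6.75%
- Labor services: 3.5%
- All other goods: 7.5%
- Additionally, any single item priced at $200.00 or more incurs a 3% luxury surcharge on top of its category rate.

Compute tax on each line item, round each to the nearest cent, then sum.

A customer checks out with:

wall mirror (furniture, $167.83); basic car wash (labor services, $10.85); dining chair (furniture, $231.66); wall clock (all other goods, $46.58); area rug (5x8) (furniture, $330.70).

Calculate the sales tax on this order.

$70.03

Wall mirror $167.83: furniture → 6.75% → $11.33
Basic car wash $10.85: labor services → 3.5% → $0.38
Dining chair $231.66: furniture → 6.75% + 3% surcharge = 9.75% → $22.59
Wall clock $46.58: all other goods → 7.5% → $3.49
Area rug (5x8) $330.70: furniture → 6.75% + 3% surcharge = 9.75% → $32.24
Total tax = $11.33 + $0.38 + $22.59 + $3.49 + $32.24 = $70.03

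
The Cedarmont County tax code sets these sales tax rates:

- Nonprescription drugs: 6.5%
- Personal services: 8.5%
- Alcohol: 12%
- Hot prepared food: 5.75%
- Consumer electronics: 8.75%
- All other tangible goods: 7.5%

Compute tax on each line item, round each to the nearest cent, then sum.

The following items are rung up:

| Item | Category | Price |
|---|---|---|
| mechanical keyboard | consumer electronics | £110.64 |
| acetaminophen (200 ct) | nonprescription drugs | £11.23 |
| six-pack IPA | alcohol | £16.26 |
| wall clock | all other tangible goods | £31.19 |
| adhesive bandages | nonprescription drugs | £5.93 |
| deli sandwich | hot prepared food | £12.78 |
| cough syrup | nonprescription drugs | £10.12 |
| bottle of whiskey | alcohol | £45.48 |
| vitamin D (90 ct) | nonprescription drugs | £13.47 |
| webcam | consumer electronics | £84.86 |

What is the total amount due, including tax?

£372.21

Mechanical keyboard £110.64: consumer electronics → 8.75% → £9.68
Acetaminophen (200 ct) £11.23: nonprescription drugs → 6.5% → £0.73
Six-pack IPA £16.26: alcohol → 12% → £1.95
Wall clock £31.19: all other tangible goods → 7.5% → £2.34
Adhesive bandages £5.93: nonprescription drugs → 6.5% → £0.39
Deli sandwich £12.78: hot prepared food → 5.75% → £0.73
Cough syrup £10.12: nonprescription drugs → 6.5% → £0.66
Bottle of whiskey £45.48: alcohol → 12% → £5.46
Vitamin D (90 ct) £13.47: nonprescription drugs → 6.5% → £0.88
Webcam £84.86: consumer electronics → 8.75% → £7.43
Subtotal = £341.96; tax = £30.25; total due = £372.21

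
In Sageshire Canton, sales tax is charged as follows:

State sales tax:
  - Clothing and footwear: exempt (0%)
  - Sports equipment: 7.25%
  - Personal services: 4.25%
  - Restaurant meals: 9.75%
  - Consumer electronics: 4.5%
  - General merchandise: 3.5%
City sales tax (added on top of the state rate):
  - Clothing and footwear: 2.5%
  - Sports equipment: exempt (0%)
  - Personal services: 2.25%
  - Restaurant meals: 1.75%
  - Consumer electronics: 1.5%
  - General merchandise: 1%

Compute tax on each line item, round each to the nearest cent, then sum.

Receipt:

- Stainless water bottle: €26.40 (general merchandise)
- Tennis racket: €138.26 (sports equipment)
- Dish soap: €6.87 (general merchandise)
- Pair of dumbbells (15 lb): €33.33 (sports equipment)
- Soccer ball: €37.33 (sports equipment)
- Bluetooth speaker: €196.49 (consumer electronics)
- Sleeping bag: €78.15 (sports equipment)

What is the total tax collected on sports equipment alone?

Tennis racket €138.26: sports equipment → 7.25% + 0% city = 7.25% → €10.02
Pair of dumbbells (15 lb) €33.33: sports equipment → 7.25% + 0% city = 7.25% → €2.42
Soccer ball €37.33: sports equipment → 7.25% + 0% city = 7.25% → €2.71
Sleeping bag €78.15: sports equipment → 7.25% + 0% city = 7.25% → €5.67
Tax on sports equipment = €10.02 + €2.42 + €2.71 + €5.67 = €20.82

€20.82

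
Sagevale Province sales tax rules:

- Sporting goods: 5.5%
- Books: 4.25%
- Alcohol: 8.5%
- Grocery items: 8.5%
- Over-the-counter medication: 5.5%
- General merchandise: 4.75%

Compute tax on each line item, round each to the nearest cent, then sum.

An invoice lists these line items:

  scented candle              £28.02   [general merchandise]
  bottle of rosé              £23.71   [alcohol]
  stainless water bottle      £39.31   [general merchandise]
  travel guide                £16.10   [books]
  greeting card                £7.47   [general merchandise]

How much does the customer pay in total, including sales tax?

Scented candle £28.02: general merchandise → 4.75% → £1.33
Bottle of rosé £23.71: alcohol → 8.5% → £2.02
Stainless water bottle £39.31: general merchandise → 4.75% → £1.87
Travel guide £16.10: books → 4.25% → £0.68
Greeting card £7.47: general merchandise → 4.75% → £0.35
Subtotal = £114.61; tax = £6.25; total due = £120.86

£120.86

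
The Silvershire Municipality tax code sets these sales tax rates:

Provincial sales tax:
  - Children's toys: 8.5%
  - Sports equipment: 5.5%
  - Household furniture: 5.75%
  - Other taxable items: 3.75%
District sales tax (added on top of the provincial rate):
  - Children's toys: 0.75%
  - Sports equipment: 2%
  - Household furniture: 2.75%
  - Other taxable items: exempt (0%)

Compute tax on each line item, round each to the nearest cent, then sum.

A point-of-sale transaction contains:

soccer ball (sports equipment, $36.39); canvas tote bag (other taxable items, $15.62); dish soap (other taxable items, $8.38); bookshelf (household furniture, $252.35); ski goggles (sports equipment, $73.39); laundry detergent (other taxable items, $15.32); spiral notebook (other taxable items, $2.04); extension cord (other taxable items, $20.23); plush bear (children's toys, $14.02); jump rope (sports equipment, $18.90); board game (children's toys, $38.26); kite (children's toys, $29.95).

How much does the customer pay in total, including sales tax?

$565.87

Soccer ball $36.39: sports equipment → 5.5% + 2% district = 7.5% → $2.73
Canvas tote bag $15.62: other taxable items → 3.75% + 0% district = 3.75% → $0.59
Dish soap $8.38: other taxable items → 3.75% + 0% district = 3.75% → $0.31
Bookshelf $252.35: household furniture → 5.75% + 2.75% district = 8.5% → $21.45
Ski goggles $73.39: sports equipment → 5.5% + 2% district = 7.5% → $5.50
Laundry detergent $15.32: other taxable items → 3.75% + 0% district = 3.75% → $0.57
Spiral notebook $2.04: other taxable items → 3.75% + 0% district = 3.75% → $0.08
Extension cord $20.23: other taxable items → 3.75% + 0% district = 3.75% → $0.76
Plush bear $14.02: children's toys → 8.5% + 0.75% district = 9.25% → $1.30
Jump rope $18.90: sports equipment → 5.5% + 2% district = 7.5% → $1.42
Board game $38.26: children's toys → 8.5% + 0.75% district = 9.25% → $3.54
Kite $29.95: children's toys → 8.5% + 0.75% district = 9.25% → $2.77
Subtotal = $524.85; tax = $41.02; total due = $565.87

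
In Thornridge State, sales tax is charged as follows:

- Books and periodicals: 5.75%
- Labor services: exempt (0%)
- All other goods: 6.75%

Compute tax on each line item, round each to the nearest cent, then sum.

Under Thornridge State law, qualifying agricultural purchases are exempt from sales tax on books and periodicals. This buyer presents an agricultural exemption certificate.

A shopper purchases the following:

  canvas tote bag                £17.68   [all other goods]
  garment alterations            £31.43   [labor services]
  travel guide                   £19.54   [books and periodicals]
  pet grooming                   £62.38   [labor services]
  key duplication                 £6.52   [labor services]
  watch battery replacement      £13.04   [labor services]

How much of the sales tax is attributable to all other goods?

Canvas tote bag £17.68: all other goods → 6.75% → £1.19
Tax on all other goods = £1.19

£1.19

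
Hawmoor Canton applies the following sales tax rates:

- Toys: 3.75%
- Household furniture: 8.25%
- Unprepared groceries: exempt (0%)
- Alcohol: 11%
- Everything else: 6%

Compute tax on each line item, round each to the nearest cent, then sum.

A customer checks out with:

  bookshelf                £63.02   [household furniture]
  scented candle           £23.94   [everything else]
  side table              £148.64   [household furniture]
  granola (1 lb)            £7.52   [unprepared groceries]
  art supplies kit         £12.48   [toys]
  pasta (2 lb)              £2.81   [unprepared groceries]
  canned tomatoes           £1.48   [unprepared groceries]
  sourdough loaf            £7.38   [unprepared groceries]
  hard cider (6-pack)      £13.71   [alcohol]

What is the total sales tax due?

Bookshelf £63.02: household furniture → 8.25% → £5.20
Scented candle £23.94: everything else → 6% → £1.44
Side table £148.64: household furniture → 8.25% → £12.26
Granola (1 lb) £7.52: unprepared groceries → 0% → £0.00
Art supplies kit £12.48: toys → 3.75% → £0.47
Pasta (2 lb) £2.81: unprepared groceries → 0% → £0.00
Canned tomatoes £1.48: unprepared groceries → 0% → £0.00
Sourdough loaf £7.38: unprepared groceries → 0% → £0.00
Hard cider (6-pack) £13.71: alcohol → 11% → £1.51
Total tax = £5.20 + £1.44 + £12.26 + £0.47 + £1.51 = £20.88

£20.88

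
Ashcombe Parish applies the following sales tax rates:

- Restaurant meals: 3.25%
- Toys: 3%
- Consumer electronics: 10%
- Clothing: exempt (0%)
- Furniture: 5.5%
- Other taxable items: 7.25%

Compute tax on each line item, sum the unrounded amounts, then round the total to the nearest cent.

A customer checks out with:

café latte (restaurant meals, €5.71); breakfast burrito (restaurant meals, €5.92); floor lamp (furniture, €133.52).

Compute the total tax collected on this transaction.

€7.72

Café latte €5.71: restaurant meals → 3.25% → €0.185575
Breakfast burrito €5.92: restaurant meals → 3.25% → €0.1924
Floor lamp €133.52: furniture → 5.5% → €7.3436
Unrounded tax sum = €7.721575 → €7.72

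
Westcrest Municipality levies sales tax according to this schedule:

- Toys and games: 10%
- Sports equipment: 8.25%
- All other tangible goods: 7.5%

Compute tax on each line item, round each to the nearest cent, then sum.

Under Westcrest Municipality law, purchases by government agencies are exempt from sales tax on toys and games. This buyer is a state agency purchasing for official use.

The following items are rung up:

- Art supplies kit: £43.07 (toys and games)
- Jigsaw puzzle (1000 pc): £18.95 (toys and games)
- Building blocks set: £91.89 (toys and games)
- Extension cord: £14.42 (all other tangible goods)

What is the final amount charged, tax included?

£169.41

Art supplies kit £43.07: toys and games, buyer-exempt → 0% → £0.00
Jigsaw puzzle (1000 pc) £18.95: toys and games, buyer-exempt → 0% → £0.00
Building blocks set £91.89: toys and games, buyer-exempt → 0% → £0.00
Extension cord £14.42: all other tangible goods → 7.5% → £1.08
Subtotal = £168.33; tax = £1.08; total due = £169.41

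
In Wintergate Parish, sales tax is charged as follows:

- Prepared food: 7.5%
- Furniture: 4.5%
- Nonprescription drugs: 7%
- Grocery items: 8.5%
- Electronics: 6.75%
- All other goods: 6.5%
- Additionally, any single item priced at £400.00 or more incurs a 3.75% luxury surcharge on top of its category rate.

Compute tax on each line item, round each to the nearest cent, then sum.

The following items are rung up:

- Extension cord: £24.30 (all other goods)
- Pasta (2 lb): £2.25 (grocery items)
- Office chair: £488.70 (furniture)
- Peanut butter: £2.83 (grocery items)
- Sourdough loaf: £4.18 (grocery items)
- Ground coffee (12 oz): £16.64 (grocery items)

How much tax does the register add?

Extension cord £24.30: all other goods → 6.5% → £1.58
Pasta (2 lb) £2.25: grocery items → 8.5% → £0.19
Office chair £488.70: furniture → 4.5% + 3.75% surcharge = 8.25% → £40.32
Peanut butter £2.83: grocery items → 8.5% → £0.24
Sourdough loaf £4.18: grocery items → 8.5% → £0.36
Ground coffee (12 oz) £16.64: grocery items → 8.5% → £1.41
Total tax = £1.58 + £0.19 + £40.32 + £0.24 + £0.36 + £1.41 = £44.10

£44.10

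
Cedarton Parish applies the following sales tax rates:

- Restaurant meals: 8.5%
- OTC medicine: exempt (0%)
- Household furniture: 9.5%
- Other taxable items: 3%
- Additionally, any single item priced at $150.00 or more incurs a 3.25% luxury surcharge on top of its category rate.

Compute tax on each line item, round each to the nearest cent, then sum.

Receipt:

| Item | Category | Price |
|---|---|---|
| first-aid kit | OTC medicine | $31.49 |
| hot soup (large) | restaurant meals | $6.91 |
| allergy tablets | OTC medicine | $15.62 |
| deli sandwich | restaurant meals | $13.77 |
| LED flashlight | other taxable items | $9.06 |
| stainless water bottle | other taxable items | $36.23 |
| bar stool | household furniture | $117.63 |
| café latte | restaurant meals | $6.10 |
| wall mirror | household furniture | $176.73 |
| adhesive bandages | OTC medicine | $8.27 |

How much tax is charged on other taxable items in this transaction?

$1.36

LED flashlight $9.06: other taxable items → 3% → $0.27
Stainless water bottle $36.23: other taxable items → 3% → $1.09
Tax on other taxable items = $0.27 + $1.09 = $1.36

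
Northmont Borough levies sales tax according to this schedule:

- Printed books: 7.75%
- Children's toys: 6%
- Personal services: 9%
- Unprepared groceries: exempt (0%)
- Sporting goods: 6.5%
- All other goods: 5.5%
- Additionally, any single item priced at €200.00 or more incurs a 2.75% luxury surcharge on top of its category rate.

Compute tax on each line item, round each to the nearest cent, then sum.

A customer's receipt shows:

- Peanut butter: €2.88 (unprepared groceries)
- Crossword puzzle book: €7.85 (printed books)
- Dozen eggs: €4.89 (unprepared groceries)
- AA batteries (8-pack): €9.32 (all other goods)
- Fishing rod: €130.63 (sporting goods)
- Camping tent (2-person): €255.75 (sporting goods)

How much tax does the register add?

€33.27

Peanut butter €2.88: unprepared groceries → 0% → €0.00
Crossword puzzle book €7.85: printed books → 7.75% → €0.61
Dozen eggs €4.89: unprepared groceries → 0% → €0.00
AA batteries (8-pack) €9.32: all other goods → 5.5% → €0.51
Fishing rod €130.63: sporting goods → 6.5% → €8.49
Camping tent (2-person) €255.75: sporting goods → 6.5% + 2.75% surcharge = 9.25% → €23.66
Total tax = €0.61 + €0.51 + €8.49 + €23.66 = €33.27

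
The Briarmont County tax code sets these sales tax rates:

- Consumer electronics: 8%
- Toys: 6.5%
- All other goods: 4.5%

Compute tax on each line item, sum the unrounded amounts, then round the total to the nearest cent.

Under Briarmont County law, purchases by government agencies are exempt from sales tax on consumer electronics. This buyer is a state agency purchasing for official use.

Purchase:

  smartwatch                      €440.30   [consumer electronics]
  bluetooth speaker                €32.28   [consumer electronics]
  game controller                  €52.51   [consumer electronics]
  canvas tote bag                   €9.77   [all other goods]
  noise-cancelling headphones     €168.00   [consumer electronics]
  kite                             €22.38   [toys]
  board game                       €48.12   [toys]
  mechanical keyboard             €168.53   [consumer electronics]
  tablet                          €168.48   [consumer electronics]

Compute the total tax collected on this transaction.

Smartwatch €440.30: consumer electronics, buyer-exempt → 0% → €0.00
Bluetooth speaker €32.28: consumer electronics, buyer-exempt → 0% → €0.00
Game controller €52.51: consumer electronics, buyer-exempt → 0% → €0.00
Canvas tote bag €9.77: all other goods → 4.5% → €0.43965
Noise-cancelling headphones €168.00: consumer electronics, buyer-exempt → 0% → €0.00
Kite €22.38: toys → 6.5% → €1.4547
Board game €48.12: toys → 6.5% → €3.1278
Mechanical keyboard €168.53: consumer electronics, buyer-exempt → 0% → €0.00
Tablet €168.48: consumer electronics, buyer-exempt → 0% → €0.00
Unrounded tax sum = €5.02215 → €5.02

€5.02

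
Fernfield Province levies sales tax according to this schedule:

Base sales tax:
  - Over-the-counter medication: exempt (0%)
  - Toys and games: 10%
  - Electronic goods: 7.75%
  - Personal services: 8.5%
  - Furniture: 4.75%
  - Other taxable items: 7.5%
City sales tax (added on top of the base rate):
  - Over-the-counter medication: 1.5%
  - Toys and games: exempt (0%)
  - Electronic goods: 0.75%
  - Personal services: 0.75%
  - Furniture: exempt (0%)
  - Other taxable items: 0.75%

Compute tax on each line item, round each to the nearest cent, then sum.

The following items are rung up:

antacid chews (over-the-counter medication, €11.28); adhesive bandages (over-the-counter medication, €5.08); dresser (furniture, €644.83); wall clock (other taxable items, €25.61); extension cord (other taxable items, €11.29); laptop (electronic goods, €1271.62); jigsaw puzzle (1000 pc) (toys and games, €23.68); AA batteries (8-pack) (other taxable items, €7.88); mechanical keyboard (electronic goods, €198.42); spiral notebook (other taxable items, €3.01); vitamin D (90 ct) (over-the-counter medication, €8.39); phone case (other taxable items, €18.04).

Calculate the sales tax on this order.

€163.77

Antacid chews €11.28: over-the-counter medication → 0% + 1.5% city = 1.5% → €0.17
Adhesive bandages €5.08: over-the-counter medication → 0% + 1.5% city = 1.5% → €0.08
Dresser €644.83: furniture → 4.75% + 0% city = 4.75% → €30.63
Wall clock €25.61: other taxable items → 7.5% + 0.75% city = 8.25% → €2.11
Extension cord €11.29: other taxable items → 7.5% + 0.75% city = 8.25% → €0.93
Laptop €1271.62: electronic goods → 7.75% + 0.75% city = 8.5% → €108.09
Jigsaw puzzle (1000 pc) €23.68: toys and games → 10% + 0% city = 10% → €2.37
AA batteries (8-pack) €7.88: other taxable items → 7.5% + 0.75% city = 8.25% → €0.65
Mechanical keyboard €198.42: electronic goods → 7.75% + 0.75% city = 8.5% → €16.87
Spiral notebook €3.01: other taxable items → 7.5% + 0.75% city = 8.25% → €0.25
Vitamin D (90 ct) €8.39: over-the-counter medication → 0% + 1.5% city = 1.5% → €0.13
Phone case €18.04: other taxable items → 7.5% + 0.75% city = 8.25% → €1.49
Total tax = €0.17 + €0.08 + €30.63 + €2.11 + €0.93 + €108.09 + €2.37 + €0.65 + €16.87 + €0.25 + €0.13 + €1.49 = €163.77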